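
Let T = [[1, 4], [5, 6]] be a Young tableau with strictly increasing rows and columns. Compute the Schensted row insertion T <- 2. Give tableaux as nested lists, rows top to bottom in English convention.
In row 1, 2 replaces 4 (the leftmost entry greater than 2); 4 is bumped to row 2. In row 2, 4 replaces 5 (the leftmost entry greater than 4); 5 is bumped to row 3. 5 starts a new row 3. The new tableau is [[1, 2], [4, 6], [5]].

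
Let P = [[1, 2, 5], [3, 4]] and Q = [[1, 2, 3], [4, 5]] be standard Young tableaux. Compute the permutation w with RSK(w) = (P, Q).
3 4 5 1 2

Reverse the RSK construction: for i from n down to 1, find the cell of Q containing i, remove the entry at that cell from P, and reverse-bump it up through P; the value ejected from row 1 is w(i).

Step i=5: Q has 5 at row 2, column 2; remove 4 from row 2 of P and reverse-bump: 4 enters row 1 and ejects 2. So w(5) = 2. P is now [[1, 4, 5], [3]].
Step i=4: Q has 4 at row 2, column 1; remove 3 from row 2 of P and reverse-bump: 3 enters row 1 and ejects 1. So w(4) = 1. P is now [[3, 4, 5]].
Step i=3: Q has 3 at row 1, column 3; remove that cell from P, ejecting 5. So w(3) = 5. P is now [[3, 4]].
Step i=2: Q has 2 at row 1, column 2; remove that cell from P, ejecting 4. So w(2) = 4. P is now [[3]].
Step i=1: Q has 1 at row 1, column 1; remove that cell from P, ejecting 3. So w(1) = 3. P is now [].

So w = 3 4 5 1 2.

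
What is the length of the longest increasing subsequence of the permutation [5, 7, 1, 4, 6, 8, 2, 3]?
4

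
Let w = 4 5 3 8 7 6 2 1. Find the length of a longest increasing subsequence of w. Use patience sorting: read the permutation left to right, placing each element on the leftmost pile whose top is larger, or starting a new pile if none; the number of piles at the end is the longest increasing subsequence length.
3

4: new pile. tops = [4]
5: new pile. tops = [4, 5]
3: onto pile 1 (replacing 4). tops = [3, 5]
8: new pile. tops = [3, 5, 8]
7: onto pile 3 (replacing 8). tops = [3, 5, 7]
6: onto pile 3 (replacing 7). tops = [3, 5, 6]
2: onto pile 1 (replacing 3). tops = [2, 5, 6]
1: onto pile 1 (replacing 2). tops = [1, 5, 6]

3 piles, so the longest increasing subsequence has length 3.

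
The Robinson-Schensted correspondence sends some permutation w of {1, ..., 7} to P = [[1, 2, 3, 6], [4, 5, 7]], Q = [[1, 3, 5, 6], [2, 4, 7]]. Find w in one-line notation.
Reverse the RSK construction: for i from n down to 1, find the cell of Q containing i, remove the entry at that cell from P, and reverse-bump it up through P; the value ejected from row 1 is w(i).

Step i=7: Q has 7 at row 2, column 3; remove 7 from row 2 of P and reverse-bump: 7 enters row 1 and ejects 6. So w(7) = 6. P is now [[1, 2, 3, 7], [4, 5]].
Step i=6: Q has 6 at row 1, column 4; remove that cell from P, ejecting 7. So w(6) = 7. P is now [[1, 2, 3], [4, 5]].
Step i=5: Q has 5 at row 1, column 3; remove that cell from P, ejecting 3. So w(5) = 3. P is now [[1, 2], [4, 5]].
Step i=4: Q has 4 at row 2, column 2; remove 5 from row 2 of P and reverse-bump: 5 enters row 1 and ejects 2. So w(4) = 2. P is now [[1, 5], [4]].
Step i=3: Q has 3 at row 1, column 2; remove that cell from P, ejecting 5. So w(3) = 5. P is now [[1], [4]].
Step i=2: Q has 2 at row 2, column 1; remove 4 from row 2 of P and reverse-bump: 4 enters row 1 and ejects 1. So w(2) = 1. P is now [[4]].
Step i=1: Q has 1 at row 1, column 1; remove that cell from P, ejecting 4. So w(1) = 4. P is now [].

So w = 4 1 5 2 3 7 6.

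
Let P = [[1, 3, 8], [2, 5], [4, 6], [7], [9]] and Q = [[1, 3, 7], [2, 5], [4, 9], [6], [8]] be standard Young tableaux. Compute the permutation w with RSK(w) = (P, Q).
9 4 7 2 6 5 8 1 3

Reverse RSK: for i = n, n-1, ..., 1, locate i in Q, remove the corresponding corner cell from P, and reverse-bump its entry up through P; the value ejected from row 1 is w(i).

So w = 9 4 7 2 6 5 8 1 3.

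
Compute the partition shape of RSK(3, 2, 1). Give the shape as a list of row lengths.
Row-insert each entry into an empty tableau.

After inserting 3: P = [[3]].
After inserting 2: P = [[2], [3]].
After inserting 1: P = [[1], [2], [3]].

The final insertion tableau P = [[1], [2], [3]] has shape [1, 1, 1].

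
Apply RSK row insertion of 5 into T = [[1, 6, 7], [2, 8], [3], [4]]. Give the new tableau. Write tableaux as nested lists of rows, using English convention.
[[1, 5, 7], [2, 6], [3, 8], [4]]

In row 1, 5 replaces 6 (the leftmost entry greater than 5); 6 is bumped to row 2. In row 2, 6 replaces 8 (the leftmost entry greater than 6); 8 is bumped to row 3. 8 is appended to row 3. The new tableau is [[1, 5, 7], [2, 6], [3, 8], [4]].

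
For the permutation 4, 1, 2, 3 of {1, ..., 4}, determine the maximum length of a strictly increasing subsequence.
3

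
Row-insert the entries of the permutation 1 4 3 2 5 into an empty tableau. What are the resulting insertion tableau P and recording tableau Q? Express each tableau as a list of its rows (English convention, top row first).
P = [[1, 2, 5], [3], [4]], Q = [[1, 2, 5], [3], [4]]

Insert each entry of the permutation into P by Schensted row insertion, recording in Q the position of each new cell.

Insert 1: appended to row 1. P = [[1]], Q = [[1]].
Insert 4: appended to row 1. P = [[1, 4]], Q = [[1, 2]].
Insert 3: 3 bumps 4 from row 1; 4 starts row 2. P = [[1, 3], [4]], Q = [[1, 2], [3]].
Insert 2: 2 bumps 3 from row 1; 3 bumps 4 from row 2; 4 starts row 3. P = [[1, 2], [3], [4]], Q = [[1, 2], [3], [4]].
Insert 5: appended to row 1. P = [[1, 2, 5], [3], [4]], Q = [[1, 2, 5], [3], [4]].

So P = [[1, 2, 5], [3], [4]], Q = [[1, 2, 5], [3], [4]].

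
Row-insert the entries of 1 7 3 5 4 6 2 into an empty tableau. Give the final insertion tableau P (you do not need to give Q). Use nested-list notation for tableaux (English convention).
P = [[1, 2, 4, 6], [3], [5], [7]]

Insert 1: appended to row 1. P = [[1]].
Insert 7: appended to row 1. P = [[1, 7]].
Insert 3: 3 bumps 7 from row 1; 7 starts row 2. P = [[1, 3], [7]].
Insert 5: appended to row 1. P = [[1, 3, 5], [7]].
Insert 4: 4 bumps 5 from row 1; 5 bumps 7 from row 2; 7 starts row 3. P = [[1, 3, 4], [5], [7]].
Insert 6: appended to row 1. P = [[1, 3, 4, 6], [5], [7]].
Insert 2: 2 bumps 3 from row 1; 3 bumps 5 from row 2; 5 bumps 7 from row 3; 7 starts row 4. P = [[1, 2, 4, 6], [3], [5], [7]].

So P = [[1, 2, 4, 6], [3], [5], [7]].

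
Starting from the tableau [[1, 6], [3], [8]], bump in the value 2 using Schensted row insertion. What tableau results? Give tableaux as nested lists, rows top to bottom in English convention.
[[1, 2], [3, 6], [8]]

In row 1, 2 replaces 6 (the leftmost entry greater than 2); 6 is bumped to row 2. 6 is appended to row 2. The new tableau is [[1, 2], [3, 6], [8]].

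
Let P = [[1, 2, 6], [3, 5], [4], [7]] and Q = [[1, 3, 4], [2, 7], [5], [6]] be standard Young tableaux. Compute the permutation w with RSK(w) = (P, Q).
7 4 5 6 3 1 2

Reverse the RSK construction: for i from n down to 1, find the cell of Q containing i, remove the entry at that cell from P, and reverse-bump it up through P; the value ejected from row 1 is w(i).

Step i=7: Q has 7 at row 2, column 2; remove 5 from row 2 of P and reverse-bump: 5 enters row 1 and ejects 2. So w(7) = 2. P is now [[1, 5, 6], [3], [4], [7]].
Step i=6: Q has 6 at row 4, column 1; remove 7 from row 4 of P and reverse-bump: 7 enters row 3 and ejects 4; 4 enters row 2 and ejects 3; 3 enters row 1 and ejects 1. So w(6) = 1. P is now [[3, 5, 6], [4], [7]].
Step i=5: Q has 5 at row 3, column 1; remove 7 from row 3 of P and reverse-bump: 7 enters row 2 and ejects 4; 4 enters row 1 and ejects 3. So w(5) = 3. P is now [[4, 5, 6], [7]].
Step i=4: Q has 4 at row 1, column 3; remove that cell from P, ejecting 6. So w(4) = 6. P is now [[4, 5], [7]].
Step i=3: Q has 3 at row 1, column 2; remove that cell from P, ejecting 5. So w(3) = 5. P is now [[4], [7]].
Step i=2: Q has 2 at row 2, column 1; remove 7 from row 2 of P and reverse-bump: 7 enters row 1 and ejects 4. So w(2) = 4. P is now [[7]].
Step i=1: Q has 1 at row 1, column 1; remove that cell from P, ejecting 7. So w(1) = 7. P is now [].

So w = 7 4 5 6 3 1 2.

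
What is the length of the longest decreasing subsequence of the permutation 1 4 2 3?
2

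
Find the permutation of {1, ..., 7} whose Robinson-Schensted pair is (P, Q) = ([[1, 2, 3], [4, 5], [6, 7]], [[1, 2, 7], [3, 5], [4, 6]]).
6 7 4 1 5 2 3

Reverse the RSK construction: for i from n down to 1, find the cell of Q containing i, remove the entry at that cell from P, and reverse-bump it up through P; the value ejected from row 1 is w(i).

Step i=7: Q has 7 at row 1, column 3; remove that cell from P, ejecting 3. So w(7) = 3. P is now [[1, 2], [4, 5], [6, 7]].
Step i=6: Q has 6 at row 3, column 2; remove 7 from row 3 of P and reverse-bump: 7 enters row 2 and ejects 5; 5 enters row 1 and ejects 2. So w(6) = 2. P is now [[1, 5], [4, 7], [6]].
Step i=5: Q has 5 at row 2, column 2; remove 7 from row 2 of P and reverse-bump: 7 enters row 1 and ejects 5. So w(5) = 5. P is now [[1, 7], [4], [6]].
Step i=4: Q has 4 at row 3, column 1; remove 6 from row 3 of P and reverse-bump: 6 enters row 2 and ejects 4; 4 enters row 1 and ejects 1. So w(4) = 1. P is now [[4, 7], [6]].
Step i=3: Q has 3 at row 2, column 1; remove 6 from row 2 of P and reverse-bump: 6 enters row 1 and ejects 4. So w(3) = 4. P is now [[6, 7]].
Step i=2: Q has 2 at row 1, column 2; remove that cell from P, ejecting 7. So w(2) = 7. P is now [[6]].
Step i=1: Q has 1 at row 1, column 1; remove that cell from P, ejecting 6. So w(1) = 6. P is now [].

So w = 6 7 4 1 5 2 3.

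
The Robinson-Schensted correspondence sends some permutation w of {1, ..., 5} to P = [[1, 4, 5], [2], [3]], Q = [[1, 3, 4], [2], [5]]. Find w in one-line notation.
3 2 4 5 1

Reverse the RSK construction: for i from n down to 1, find the cell of Q containing i, remove the entry at that cell from P, and reverse-bump it up through P; the value ejected from row 1 is w(i).

Step i=5: Q has 5 at row 3, column 1; remove 3 from row 3 of P and reverse-bump: 3 enters row 2 and ejects 2; 2 enters row 1 and ejects 1. So w(5) = 1. P is now [[2, 4, 5], [3]].
Step i=4: Q has 4 at row 1, column 3; remove that cell from P, ejecting 5. So w(4) = 5. P is now [[2, 4], [3]].
Step i=3: Q has 3 at row 1, column 2; remove that cell from P, ejecting 4. So w(3) = 4. P is now [[2], [3]].
Step i=2: Q has 2 at row 2, column 1; remove 3 from row 2 of P and reverse-bump: 3 enters row 1 and ejects 2. So w(2) = 2. P is now [[3]].
Step i=1: Q has 1 at row 1, column 1; remove that cell from P, ejecting 3. So w(1) = 3. P is now [].

So w = 3 2 4 5 1.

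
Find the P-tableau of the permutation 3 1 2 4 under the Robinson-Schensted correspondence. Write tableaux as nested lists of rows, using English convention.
P = [[1, 2, 4], [3]]

Insert 3: appended to row 1. P = [[3]].
Insert 1: 1 bumps 3 from row 1; 3 starts row 2. P = [[1], [3]].
Insert 2: appended to row 1. P = [[1, 2], [3]].
Insert 4: appended to row 1. P = [[1, 2, 4], [3]].

So P = [[1, 2, 4], [3]].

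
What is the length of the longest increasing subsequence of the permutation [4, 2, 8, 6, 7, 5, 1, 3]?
3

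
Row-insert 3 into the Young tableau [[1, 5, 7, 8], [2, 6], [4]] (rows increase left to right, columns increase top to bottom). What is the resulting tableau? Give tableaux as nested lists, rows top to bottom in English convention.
In row 1, 3 replaces 5 (the leftmost entry greater than 3); 5 is bumped to row 2. In row 2, 5 replaces 6 (the leftmost entry greater than 5); 6 is bumped to row 3. 6 is appended to row 3. The new tableau is [[1, 3, 7, 8], [2, 5], [4, 6]].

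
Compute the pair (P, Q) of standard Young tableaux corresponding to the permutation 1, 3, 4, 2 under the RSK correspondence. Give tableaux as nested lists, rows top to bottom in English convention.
Insert each entry of the permutation into P by Schensted row insertion, recording in Q the position of each new cell.

Insert 1: appended to row 1. P = [[1]], Q = [[1]].
Insert 3: appended to row 1. P = [[1, 3]], Q = [[1, 2]].
Insert 4: appended to row 1. P = [[1, 3, 4]], Q = [[1, 2, 3]].
Insert 2: 2 bumps 3 from row 1; 3 starts row 2. P = [[1, 2, 4], [3]], Q = [[1, 2, 3], [4]].

So P = [[1, 2, 4], [3]], Q = [[1, 2, 3], [4]].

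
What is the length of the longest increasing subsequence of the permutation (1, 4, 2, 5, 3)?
3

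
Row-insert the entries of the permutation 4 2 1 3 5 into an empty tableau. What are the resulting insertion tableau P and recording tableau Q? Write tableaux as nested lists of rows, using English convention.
Insert each entry of the permutation into P by Schensted row insertion, recording in Q the position of each new cell.

Insert 4: appended to row 1. P = [[4]].
Insert 2: 2 bumps 4 from row 1; 4 starts row 2. P = [[2], [4]].
Insert 1: 1 bumps 2 from row 1; 2 bumps 4 from row 2; 4 starts row 3. P = [[1], [2], [4]].
Insert 3: appended to row 1. P = [[1, 3], [2], [4]].
Insert 5: appended to row 1. P = [[1, 3, 5], [2], [4]].

So P = [[1, 3, 5], [2], [4]], Q = [[1, 4, 5], [2], [3]].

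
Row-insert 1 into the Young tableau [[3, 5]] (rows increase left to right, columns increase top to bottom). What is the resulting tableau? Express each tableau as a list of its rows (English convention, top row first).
[[1, 5], [3]]

In row 1, 1 replaces 3 (the leftmost entry greater than 1); 3 is bumped to row 2. 3 starts a new row 2. The new tableau is [[1, 5], [3]].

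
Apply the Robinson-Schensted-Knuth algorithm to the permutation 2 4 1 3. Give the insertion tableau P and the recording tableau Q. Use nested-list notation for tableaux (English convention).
P = [[1, 3], [2, 4]], Q = [[1, 2], [3, 4]]

Insert each entry of the permutation into P by Schensted row insertion, recording in Q the position of each new cell.

Insert 2: appended to row 1. P = [[2]], Q = [[1]].
Insert 4: appended to row 1. P = [[2, 4]], Q = [[1, 2]].
Insert 1: 1 bumps 2 from row 1; 2 starts row 2. P = [[1, 4], [2]], Q = [[1, 2], [3]].
Insert 3: 3 bumps 4 from row 1; 4 appends to row 2. P = [[1, 3], [2, 4]], Q = [[1, 2], [3, 4]].

So P = [[1, 3], [2, 4]], Q = [[1, 2], [3, 4]].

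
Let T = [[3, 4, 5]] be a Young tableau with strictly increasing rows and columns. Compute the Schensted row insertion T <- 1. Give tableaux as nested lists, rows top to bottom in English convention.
In row 1, 1 replaces 3 (the leftmost entry greater than 1); 3 is bumped to row 2. 3 starts a new row 2. The new tableau is [[1, 4, 5], [3]].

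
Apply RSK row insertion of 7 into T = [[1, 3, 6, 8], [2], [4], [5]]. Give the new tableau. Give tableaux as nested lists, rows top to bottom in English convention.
In row 1, 7 replaces 8 (the leftmost entry greater than 7); 8 is bumped to row 2. 8 is appended to row 2. The new tableau is [[1, 3, 6, 7], [2, 8], [4], [5]].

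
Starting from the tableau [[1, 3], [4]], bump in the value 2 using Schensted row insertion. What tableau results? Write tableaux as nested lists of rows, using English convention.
In row 1, 2 replaces 3 (the leftmost entry greater than 2); 3 is bumped to row 2. In row 2, 3 replaces 4 (the leftmost entry greater than 3); 4 is bumped to row 3. 4 starts a new row 3. The new tableau is [[1, 2], [3], [4]].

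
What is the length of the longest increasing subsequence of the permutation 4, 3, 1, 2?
2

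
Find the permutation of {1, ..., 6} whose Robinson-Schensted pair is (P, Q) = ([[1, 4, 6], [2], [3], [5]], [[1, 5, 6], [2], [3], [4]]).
Reverse the RSK construction: for i from n down to 1, find the cell of Q containing i, remove the entry at that cell from P, and reverse-bump it up through P; the value ejected from row 1 is w(i).

Step i=6: Q has 6 at row 1, column 3; remove that cell from P, ejecting 6. So w(6) = 6. P is now [[1, 4], [2], [3], [5]].
Step i=5: Q has 5 at row 1, column 2; remove that cell from P, ejecting 4. So w(5) = 4. P is now [[1], [2], [3], [5]].
Step i=4: Q has 4 at row 4, column 1; remove 5 from row 4 of P and reverse-bump: 5 enters row 3 and ejects 3; 3 enters row 2 and ejects 2; 2 enters row 1 and ejects 1. So w(4) = 1. P is now [[2], [3], [5]].
Step i=3: Q has 3 at row 3, column 1; remove 5 from row 3 of P and reverse-bump: 5 enters row 2 and ejects 3; 3 enters row 1 and ejects 2. So w(3) = 2. P is now [[3], [5]].
Step i=2: Q has 2 at row 2, column 1; remove 5 from row 2 of P and reverse-bump: 5 enters row 1 and ejects 3. So w(2) = 3. P is now [[5]].
Step i=1: Q has 1 at row 1, column 1; remove that cell from P, ejecting 5. So w(1) = 5. P is now [].

So w = 5 3 2 1 4 6.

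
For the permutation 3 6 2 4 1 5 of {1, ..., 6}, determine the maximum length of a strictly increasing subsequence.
3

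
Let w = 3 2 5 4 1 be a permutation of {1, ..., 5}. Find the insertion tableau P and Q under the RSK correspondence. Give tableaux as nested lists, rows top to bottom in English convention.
P = [[1, 4], [2, 5], [3]], Q = [[1, 3], [2, 4], [5]]

Insert each entry of the permutation into P by Schensted row insertion, recording in Q the position of each new cell.

Insert 3: appended to row 1. P = [[3]], Q = [[1]].
Insert 2: 2 bumps 3 from row 1; 3 starts row 2. P = [[2], [3]], Q = [[1], [2]].
Insert 5: appended to row 1. P = [[2, 5], [3]], Q = [[1, 3], [2]].
Insert 4: 4 bumps 5 from row 1; 5 appends to row 2. P = [[2, 4], [3, 5]], Q = [[1, 3], [2, 4]].
Insert 1: 1 bumps 2 from row 1; 2 bumps 3 from row 2; 3 starts row 3. P = [[1, 4], [2, 5], [3]], Q = [[1, 3], [2, 4], [5]].

So P = [[1, 4], [2, 5], [3]], Q = [[1, 3], [2, 4], [5]].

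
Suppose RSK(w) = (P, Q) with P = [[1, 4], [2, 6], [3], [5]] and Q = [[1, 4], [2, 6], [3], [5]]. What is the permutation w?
Reverse the RSK construction: for i from n down to 1, find the cell of Q containing i, remove the entry at that cell from P, and reverse-bump it up through P; the value ejected from row 1 is w(i).

Step i=6: Q has 6 at row 2, column 2; remove 6 from row 2 of P and reverse-bump: 6 enters row 1 and ejects 4. So w(6) = 4. P is now [[1, 6], [2], [3], [5]].
Step i=5: Q has 5 at row 4, column 1; remove 5 from row 4 of P and reverse-bump: 5 enters row 3 and ejects 3; 3 enters row 2 and ejects 2; 2 enters row 1 and ejects 1. So w(5) = 1. P is now [[2, 6], [3], [5]].
Step i=4: Q has 4 at row 1, column 2; remove that cell from P, ejecting 6. So w(4) = 6. P is now [[2], [3], [5]].
Step i=3: Q has 3 at row 3, column 1; remove 5 from row 3 of P and reverse-bump: 5 enters row 2 and ejects 3; 3 enters row 1 and ejects 2. So w(3) = 2. P is now [[3], [5]].
Step i=2: Q has 2 at row 2, column 1; remove 5 from row 2 of P and reverse-bump: 5 enters row 1 and ejects 3. So w(2) = 3. P is now [[5]].
Step i=1: Q has 1 at row 1, column 1; remove that cell from P, ejecting 5. So w(1) = 5. P is now [].

So w = 5 3 2 6 1 4.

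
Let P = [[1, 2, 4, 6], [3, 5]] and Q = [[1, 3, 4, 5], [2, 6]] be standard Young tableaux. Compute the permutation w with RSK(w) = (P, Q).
Reverse RSK: for i = n, n-1, ..., 1, locate i in Q, remove the corresponding corner cell from P, and reverse-bump its entry up through P; the value ejected from row 1 is w(i).

So w = 3 1 2 5 6 4.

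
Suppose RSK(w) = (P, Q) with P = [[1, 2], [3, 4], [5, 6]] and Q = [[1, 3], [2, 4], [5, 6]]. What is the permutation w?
Reverse RSK: for i = n, n-1, ..., 1, locate i in Q, remove the corresponding corner cell from P, and reverse-bump its entry up through P; the value ejected from row 1 is w(i).

So w = 5 3 6 4 1 2.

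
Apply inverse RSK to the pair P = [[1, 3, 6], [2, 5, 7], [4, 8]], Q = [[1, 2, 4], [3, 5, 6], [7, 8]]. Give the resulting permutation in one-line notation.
4 5 2 8 3 7 1 6

Reverse the RSK construction: for i from n down to 1, find the cell of Q containing i, remove the entry at that cell from P, and reverse-bump it up through P; the value ejected from row 1 is w(i).

Step i=8: Q has 8 at row 3, column 2; remove 8 from row 3 of P and reverse-bump: 8 enters row 2 and ejects 7; 7 enters row 1 and ejects 6. So w(8) = 6. P is now [[1, 3, 7], [2, 5, 8], [4]].
Step i=7: Q has 7 at row 3, column 1; remove 4 from row 3 of P and reverse-bump: 4 enters row 2 and ejects 2; 2 enters row 1 and ejects 1. So w(7) = 1. P is now [[2, 3, 7], [4, 5, 8]].
Step i=6: Q has 6 at row 2, column 3; remove 8 from row 2 of P and reverse-bump: 8 enters row 1 and ejects 7. So w(6) = 7. P is now [[2, 3, 8], [4, 5]].
Step i=5: Q has 5 at row 2, column 2; remove 5 from row 2 of P and reverse-bump: 5 enters row 1 and ejects 3. So w(5) = 3. P is now [[2, 5, 8], [4]].
Step i=4: Q has 4 at row 1, column 3; remove that cell from P, ejecting 8. So w(4) = 8. P is now [[2, 5], [4]].
Step i=3: Q has 3 at row 2, column 1; remove 4 from row 2 of P and reverse-bump: 4 enters row 1 and ejects 2. So w(3) = 2. P is now [[4, 5]].
Step i=2: Q has 2 at row 1, column 2; remove that cell from P, ejecting 5. So w(2) = 5. P is now [[4]].
Step i=1: Q has 1 at row 1, column 1; remove that cell from P, ejecting 4. So w(1) = 4. P is now [].

So w = 4 5 2 8 3 7 1 6.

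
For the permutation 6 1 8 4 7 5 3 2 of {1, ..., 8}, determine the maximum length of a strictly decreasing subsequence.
5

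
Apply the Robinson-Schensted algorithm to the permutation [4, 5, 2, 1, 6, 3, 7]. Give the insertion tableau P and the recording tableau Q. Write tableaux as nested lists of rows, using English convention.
Insert each entry of the permutation into P by Schensted row insertion, recording in Q the position of each new cell.

After inserting 4: P = [[4]].
After inserting 5: P = [[4, 5]].
After inserting 2: P = [[2, 5], [4]].
After inserting 1: P = [[1, 5], [2], [4]].
After inserting 6: P = [[1, 5, 6], [2], [4]].
After inserting 3: P = [[1, 3, 6], [2, 5], [4]].
After inserting 7: P = [[1, 3, 6, 7], [2, 5], [4]].

So P = [[1, 3, 6, 7], [2, 5], [4]], Q = [[1, 2, 5, 7], [3, 6], [4]].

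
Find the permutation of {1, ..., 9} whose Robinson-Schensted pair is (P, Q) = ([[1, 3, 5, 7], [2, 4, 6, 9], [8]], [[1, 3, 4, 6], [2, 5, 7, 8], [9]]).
Reverse the RSK construction: for i from n down to 1, find the cell of Q containing i, remove the entry at that cell from P, and reverse-bump it up through P; the value ejected from row 1 is w(i).

Step i=9: Q has 9 at row 3, column 1; remove 8 from row 3 of P and reverse-bump: 8 enters row 2 and ejects 6; 6 enters row 1 and ejects 5. So w(9) = 5. P is now [[1, 3, 6, 7], [2, 4, 8, 9]].
Step i=8: Q has 8 at row 2, column 4; remove 9 from row 2 of P and reverse-bump: 9 enters row 1 and ejects 7. So w(8) = 7. P is now [[1, 3, 6, 9], [2, 4, 8]].
Step i=7: Q has 7 at row 2, column 3; remove 8 from row 2 of P and reverse-bump: 8 enters row 1 and ejects 6. So w(7) = 6. P is now [[1, 3, 8, 9], [2, 4]].
Step i=6: Q has 6 at row 1, column 4; remove that cell from P, ejecting 9. So w(6) = 9. P is now [[1, 3, 8], [2, 4]].
Step i=5: Q has 5 at row 2, column 2; remove 4 from row 2 of P and reverse-bump: 4 enters row 1 and ejects 3. So w(5) = 3. P is now [[1, 4, 8], [2]].
Step i=4: Q has 4 at row 1, column 3; remove that cell from P, ejecting 8. So w(4) = 8. P is now [[1, 4], [2]].
Step i=3: Q has 3 at row 1, column 2; remove that cell from P, ejecting 4. So w(3) = 4. P is now [[1], [2]].
Step i=2: Q has 2 at row 2, column 1; remove 2 from row 2 of P and reverse-bump: 2 enters row 1 and ejects 1. So w(2) = 1. P is now [[2]].
Step i=1: Q has 1 at row 1, column 1; remove that cell from P, ejecting 2. So w(1) = 2. P is now [].

So w = 2 1 4 8 3 9 6 7 5.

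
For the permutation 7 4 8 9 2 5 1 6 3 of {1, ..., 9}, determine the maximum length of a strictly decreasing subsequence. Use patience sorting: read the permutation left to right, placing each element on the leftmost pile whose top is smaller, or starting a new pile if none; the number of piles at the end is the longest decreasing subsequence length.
7: new pile. tops = [7]
4: new pile. tops = [7, 4]
8: onto pile 1 (replacing 7). tops = [8, 4]
9: onto pile 1 (replacing 8). tops = [9, 4]
2: new pile. tops = [9, 4, 2]
5: onto pile 2 (replacing 4). tops = [9, 5, 2]
1: new pile. tops = [9, 5, 2, 1]
6: onto pile 2 (replacing 5). tops = [9, 6, 2, 1]
3: onto pile 3 (replacing 2). tops = [9, 6, 3, 1]

4 piles, so the longest decreasing subsequence has length 4.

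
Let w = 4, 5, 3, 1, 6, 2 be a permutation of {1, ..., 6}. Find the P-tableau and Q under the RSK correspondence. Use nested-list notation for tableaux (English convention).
P = [[1, 2, 6], [3, 5], [4]], Q = [[1, 2, 5], [3, 6], [4]]

Insert each entry of the permutation into P by Schensted row insertion, recording in Q the position of each new cell.

Insert 4: appended to row 1. P = [[4]].
Insert 5: appended to row 1. P = [[4, 5]].
Insert 3: 3 bumps 4 from row 1; 4 starts row 2. P = [[3, 5], [4]].
Insert 1: 1 bumps 3 from row 1; 3 bumps 4 from row 2; 4 starts row 3. P = [[1, 5], [3], [4]].
Insert 6: appended to row 1. P = [[1, 5, 6], [3], [4]].
Insert 2: 2 bumps 5 from row 1; 5 appends to row 2. P = [[1, 2, 6], [3, 5], [4]].

So P = [[1, 2, 6], [3, 5], [4]], Q = [[1, 2, 5], [3, 6], [4]].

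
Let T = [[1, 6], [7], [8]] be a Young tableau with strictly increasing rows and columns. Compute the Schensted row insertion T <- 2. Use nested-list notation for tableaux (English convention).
In row 1, 2 replaces 6 (the leftmost entry greater than 2); 6 is bumped to row 2. In row 2, 6 replaces 7 (the leftmost entry greater than 6); 7 is bumped to row 3. In row 3, 7 replaces 8 (the leftmost entry greater than 7); 8 is bumped to row 4. 8 starts a new row 4. The new tableau is [[1, 2], [6], [7], [8]].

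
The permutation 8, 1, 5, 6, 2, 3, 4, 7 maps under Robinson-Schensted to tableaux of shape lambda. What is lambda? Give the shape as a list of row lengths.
Row-insert each entry into an empty tableau.

After inserting 8: P = [[8]].
After inserting 1: P = [[1], [8]].
After inserting 5: P = [[1, 5], [8]].
After inserting 6: P = [[1, 5, 6], [8]].
After inserting 2: P = [[1, 2, 6], [5], [8]].
After inserting 3: P = [[1, 2, 3], [5, 6], [8]].
After inserting 4: P = [[1, 2, 3, 4], [5, 6], [8]].
After inserting 7: P = [[1, 2, 3, 4, 7], [5, 6], [8]].

The final insertion tableau P = [[1, 2, 3, 4, 7], [5, 6], [8]] has shape [5, 2, 1].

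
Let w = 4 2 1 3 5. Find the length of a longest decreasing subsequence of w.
3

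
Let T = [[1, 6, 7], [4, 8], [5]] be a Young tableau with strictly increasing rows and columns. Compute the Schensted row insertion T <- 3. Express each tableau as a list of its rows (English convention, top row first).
[[1, 3, 7], [4, 6], [5, 8]]

In row 1, 3 replaces 6 (the leftmost entry greater than 3); 6 is bumped to row 2. In row 2, 6 replaces 8 (the leftmost entry greater than 6); 8 is bumped to row 3. 8 is appended to row 3. The new tableau is [[1, 3, 7], [4, 6], [5, 8]].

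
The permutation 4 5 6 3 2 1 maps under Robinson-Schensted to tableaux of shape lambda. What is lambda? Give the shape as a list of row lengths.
[3, 1, 1, 1]

Row-insert each entry into an empty tableau.

After inserting 4: P = [[4]].
After inserting 5: P = [[4, 5]].
After inserting 6: P = [[4, 5, 6]].
After inserting 3: P = [[3, 5, 6], [4]].
After inserting 2: P = [[2, 5, 6], [3], [4]].
After inserting 1: P = [[1, 5, 6], [2], [3], [4]].

The final insertion tableau P = [[1, 5, 6], [2], [3], [4]] has shape [3, 1, 1, 1].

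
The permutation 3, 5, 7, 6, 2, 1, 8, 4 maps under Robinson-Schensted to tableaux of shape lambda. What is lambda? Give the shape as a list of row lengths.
[4, 2, 1, 1]

Row-insert each entry into an empty tableau.

After inserting 3: P = [[3]].
After inserting 5: P = [[3, 5]].
After inserting 7: P = [[3, 5, 7]].
After inserting 6: P = [[3, 5, 6], [7]].
After inserting 2: P = [[2, 5, 6], [3], [7]].
After inserting 1: P = [[1, 5, 6], [2], [3], [7]].
After inserting 8: P = [[1, 5, 6, 8], [2], [3], [7]].
After inserting 4: P = [[1, 4, 6, 8], [2, 5], [3], [7]].

The final insertion tableau P = [[1, 4, 6, 8], [2, 5], [3], [7]] has shape [4, 2, 1, 1].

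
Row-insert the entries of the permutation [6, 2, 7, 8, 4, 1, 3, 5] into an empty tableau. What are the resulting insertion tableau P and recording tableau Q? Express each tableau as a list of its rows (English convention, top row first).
P = [[1, 3, 5], [2, 4, 8], [6, 7]], Q = [[1, 3, 4], [2, 5, 8], [6, 7]]

Insert each entry of the permutation into P by Schensted row insertion, recording in Q the position of each new cell.

Insert 6: appended to row 1. P = [[6]].
Insert 2: 2 bumps 6 from row 1; 6 starts row 2. P = [[2], [6]].
Insert 7: appended to row 1. P = [[2, 7], [6]].
Insert 8: appended to row 1. P = [[2, 7, 8], [6]].
Insert 4: 4 bumps 7 from row 1; 7 appends to row 2. P = [[2, 4, 8], [6, 7]].
Insert 1: 1 bumps 2 from row 1; 2 bumps 6 from row 2; 6 starts row 3. P = [[1, 4, 8], [2, 7], [6]].
Insert 3: 3 bumps 4 from row 1; 4 bumps 7 from row 2; 7 appends to row 3. P = [[1, 3, 8], [2, 4], [6, 7]].
Insert 5: 5 bumps 8 from row 1; 8 appends to row 2. P = [[1, 3, 5], [2, 4, 8], [6, 7]].

So P = [[1, 3, 5], [2, 4, 8], [6, 7]], Q = [[1, 3, 4], [2, 5, 8], [6, 7]].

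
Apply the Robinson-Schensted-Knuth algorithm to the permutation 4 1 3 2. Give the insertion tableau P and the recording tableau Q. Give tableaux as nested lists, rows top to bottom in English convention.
P = [[1, 2], [3], [4]], Q = [[1, 3], [2], [4]]

Insert each entry of the permutation into P by Schensted row insertion, recording in Q the position of each new cell.

Insert 4: appended to row 1. P = [[4]].
Insert 1: 1 bumps 4 from row 1; 4 starts row 2. P = [[1], [4]].
Insert 3: appended to row 1. P = [[1, 3], [4]].
Insert 2: 2 bumps 3 from row 1; 3 bumps 4 from row 2; 4 starts row 3. P = [[1, 2], [3], [4]].

So P = [[1, 2], [3], [4]], Q = [[1, 3], [2], [4]].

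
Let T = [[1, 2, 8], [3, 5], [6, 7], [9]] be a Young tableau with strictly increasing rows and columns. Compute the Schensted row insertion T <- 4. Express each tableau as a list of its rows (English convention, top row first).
[[1, 2, 4], [3, 5, 8], [6, 7], [9]]

In row 1, 4 replaces 8 (the leftmost entry greater than 4); 8 is bumped to row 2. 8 is appended to row 2. The new tableau is [[1, 2, 4], [3, 5, 8], [6, 7], [9]].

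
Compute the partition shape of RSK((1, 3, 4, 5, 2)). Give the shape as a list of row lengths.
[4, 1]

Row-insert each entry into an empty tableau.

After inserting 1: P = [[1]].
After inserting 3: P = [[1, 3]].
After inserting 4: P = [[1, 3, 4]].
After inserting 5: P = [[1, 3, 4, 5]].
After inserting 2: P = [[1, 2, 4, 5], [3]].

The final insertion tableau P = [[1, 2, 4, 5], [3]] has shape [4, 1].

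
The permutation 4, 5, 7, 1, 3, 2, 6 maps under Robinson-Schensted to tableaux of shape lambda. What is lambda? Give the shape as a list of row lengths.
Row-insert each entry into an empty tableau.

After inserting 4: P = [[4]].
After inserting 5: P = [[4, 5]].
After inserting 7: P = [[4, 5, 7]].
After inserting 1: P = [[1, 5, 7], [4]].
After inserting 3: P = [[1, 3, 7], [4, 5]].
After inserting 2: P = [[1, 2, 7], [3, 5], [4]].
After inserting 6: P = [[1, 2, 6], [3, 5, 7], [4]].

The final insertion tableau P = [[1, 2, 6], [3, 5, 7], [4]] has shape [3, 3, 1].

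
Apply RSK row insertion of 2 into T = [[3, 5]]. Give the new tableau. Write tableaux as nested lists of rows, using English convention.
[[2, 5], [3]]

In row 1, 2 replaces 3 (the leftmost entry greater than 2); 3 is bumped to row 2. 3 starts a new row 2. The new tableau is [[2, 5], [3]].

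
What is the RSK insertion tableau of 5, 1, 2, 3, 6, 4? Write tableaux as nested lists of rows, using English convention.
Insert 5: appended to row 1. P = [[5]].
Insert 1: 1 bumps 5 from row 1; 5 starts row 2. P = [[1], [5]].
Insert 2: appended to row 1. P = [[1, 2], [5]].
Insert 3: appended to row 1. P = [[1, 2, 3], [5]].
Insert 6: appended to row 1. P = [[1, 2, 3, 6], [5]].
Insert 4: 4 bumps 6 from row 1; 6 appends to row 2. P = [[1, 2, 3, 4], [5, 6]].

So P = [[1, 2, 3, 4], [5, 6]].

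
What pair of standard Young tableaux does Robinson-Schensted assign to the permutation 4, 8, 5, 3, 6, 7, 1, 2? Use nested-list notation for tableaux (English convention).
P = [[1, 2, 6, 7], [3, 5], [4], [8]], Q = [[1, 2, 5, 6], [3, 8], [4], [7]]

Insert each entry of the permutation into P by Schensted row insertion, recording in Q the position of each new cell.

Insert 4: appended to row 1. P = [[4]], Q = [[1]].
Insert 8: appended to row 1. P = [[4, 8]], Q = [[1, 2]].
Insert 5: 5 bumps 8 from row 1; 8 starts row 2. P = [[4, 5], [8]], Q = [[1, 2], [3]].
Insert 3: 3 bumps 4 from row 1; 4 bumps 8 from row 2; 8 starts row 3. P = [[3, 5], [4], [8]], Q = [[1, 2], [3], [4]].
Insert 6: appended to row 1. P = [[3, 5, 6], [4], [8]], Q = [[1, 2, 5], [3], [4]].
Insert 7: appended to row 1. P = [[3, 5, 6, 7], [4], [8]], Q = [[1, 2, 5, 6], [3], [4]].
Insert 1: 1 bumps 3 from row 1; 3 bumps 4 from row 2; 4 bumps 8 from row 3; 8 starts row 4. P = [[1, 5, 6, 7], [3], [4], [8]], Q = [[1, 2, 5, 6], [3], [4], [7]].
Insert 2: 2 bumps 5 from row 1; 5 appends to row 2. P = [[1, 2, 6, 7], [3, 5], [4], [8]], Q = [[1, 2, 5, 6], [3, 8], [4], [7]].

So P = [[1, 2, 6, 7], [3, 5], [4], [8]], Q = [[1, 2, 5, 6], [3, 8], [4], [7]].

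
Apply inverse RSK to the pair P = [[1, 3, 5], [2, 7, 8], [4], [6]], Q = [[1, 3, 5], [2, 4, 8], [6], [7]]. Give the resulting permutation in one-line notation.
6 2 7 4 8 3 1 5

Reverse RSK: for i = n, n-1, ..., 1, locate i in Q, remove the corresponding corner cell from P, and reverse-bump its entry up through P; the value ejected from row 1 is w(i).

So w = 6 2 7 4 8 3 1 5.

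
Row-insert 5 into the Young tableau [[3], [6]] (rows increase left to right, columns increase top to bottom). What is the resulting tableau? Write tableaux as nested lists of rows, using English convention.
5 is larger than every entry of row 1, so it is appended to row 1. The new tableau is [[3, 5], [6]].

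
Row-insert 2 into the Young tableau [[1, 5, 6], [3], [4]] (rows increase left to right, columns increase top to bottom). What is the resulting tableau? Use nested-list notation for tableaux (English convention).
[[1, 2, 6], [3, 5], [4]]

In row 1, 2 replaces 5 (the leftmost entry greater than 2); 5 is bumped to row 2. 5 is appended to row 2. The new tableau is [[1, 2, 6], [3, 5], [4]].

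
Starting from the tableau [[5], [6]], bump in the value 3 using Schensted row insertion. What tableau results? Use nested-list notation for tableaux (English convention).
[[3], [5], [6]]

In row 1, 3 replaces 5 (the leftmost entry greater than 3); 5 is bumped to row 2. In row 2, 5 replaces 6 (the leftmost entry greater than 5); 6 is bumped to row 3. 6 starts a new row 3. The new tableau is [[3], [5], [6]].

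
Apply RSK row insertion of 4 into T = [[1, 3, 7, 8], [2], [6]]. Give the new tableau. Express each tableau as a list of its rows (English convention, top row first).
In row 1, 4 replaces 7 (the leftmost entry greater than 4); 7 is bumped to row 2. 7 is appended to row 2. The new tableau is [[1, 3, 4, 8], [2, 7], [6]].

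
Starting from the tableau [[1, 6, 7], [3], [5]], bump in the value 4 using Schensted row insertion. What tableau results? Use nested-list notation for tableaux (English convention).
[[1, 4, 7], [3, 6], [5]]

In row 1, 4 replaces 6 (the leftmost entry greater than 4); 6 is bumped to row 2. 6 is appended to row 2. The new tableau is [[1, 4, 7], [3, 6], [5]].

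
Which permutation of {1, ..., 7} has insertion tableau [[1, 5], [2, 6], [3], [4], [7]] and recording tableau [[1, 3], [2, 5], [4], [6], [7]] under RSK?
Reverse the RSK construction: for i from n down to 1, find the cell of Q containing i, remove the entry at that cell from P, and reverse-bump it up through P; the value ejected from row 1 is w(i).

Step i=7: Q has 7 at row 5, column 1; remove 7 from row 5 of P and reverse-bump: 7 enters row 4 and ejects 4; 4 enters row 3 and ejects 3; 3 enters row 2 and ejects 2; 2 enters row 1 and ejects 1. So w(7) = 1. P is now [[2, 5], [3, 6], [4], [7]].
Step i=6: Q has 6 at row 4, column 1; remove 7 from row 4 of P and reverse-bump: 7 enters row 3 and ejects 4; 4 enters row 2 and ejects 3; 3 enters row 1 and ejects 2. So w(6) = 2. P is now [[3, 5], [4, 6], [7]].
Step i=5: Q has 5 at row 2, column 2; remove 6 from row 2 of P and reverse-bump: 6 enters row 1 and ejects 5. So w(5) = 5. P is now [[3, 6], [4], [7]].
Step i=4: Q has 4 at row 3, column 1; remove 7 from row 3 of P and reverse-bump: 7 enters row 2 and ejects 4; 4 enters row 1 and ejects 3. So w(4) = 3. P is now [[4, 6], [7]].
Step i=3: Q has 3 at row 1, column 2; remove that cell from P, ejecting 6. So w(3) = 6. P is now [[4], [7]].
Step i=2: Q has 2 at row 2, column 1; remove 7 from row 2 of P and reverse-bump: 7 enters row 1 and ejects 4. So w(2) = 4. P is now [[7]].
Step i=1: Q has 1 at row 1, column 1; remove that cell from P, ejecting 7. So w(1) = 7. P is now [].

So w = 7 4 6 3 5 2 1.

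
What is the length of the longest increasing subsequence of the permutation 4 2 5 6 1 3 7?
4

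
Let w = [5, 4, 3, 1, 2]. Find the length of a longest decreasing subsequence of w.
4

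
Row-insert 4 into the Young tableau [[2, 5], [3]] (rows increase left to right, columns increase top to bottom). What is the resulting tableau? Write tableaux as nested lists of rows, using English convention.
In row 1, 4 replaces 5 (the leftmost entry greater than 4); 5 is bumped to row 2. 5 is appended to row 2. The new tableau is [[2, 4], [3, 5]].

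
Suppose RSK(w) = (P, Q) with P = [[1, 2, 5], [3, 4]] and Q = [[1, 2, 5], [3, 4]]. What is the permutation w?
3 4 1 2 5

Reverse the RSK construction: for i from n down to 1, find the cell of Q containing i, remove the entry at that cell from P, and reverse-bump it up through P; the value ejected from row 1 is w(i).

Step i=5: Q has 5 at row 1, column 3; remove that cell from P, ejecting 5. So w(5) = 5. P is now [[1, 2], [3, 4]].
Step i=4: Q has 4 at row 2, column 2; remove 4 from row 2 of P and reverse-bump: 4 enters row 1 and ejects 2. So w(4) = 2. P is now [[1, 4], [3]].
Step i=3: Q has 3 at row 2, column 1; remove 3 from row 2 of P and reverse-bump: 3 enters row 1 and ejects 1. So w(3) = 1. P is now [[3, 4]].
Step i=2: Q has 2 at row 1, column 2; remove that cell from P, ejecting 4. So w(2) = 4. P is now [[3]].
Step i=1: Q has 1 at row 1, column 1; remove that cell from P, ejecting 3. So w(1) = 3. P is now [].

So w = 3 4 1 2 5.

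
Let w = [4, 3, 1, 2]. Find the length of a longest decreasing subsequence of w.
3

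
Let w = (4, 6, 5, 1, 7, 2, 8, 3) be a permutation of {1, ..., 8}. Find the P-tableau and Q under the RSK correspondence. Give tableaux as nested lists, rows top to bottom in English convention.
P = [[1, 2, 3, 8], [4, 5, 7], [6]], Q = [[1, 2, 5, 7], [3, 6, 8], [4]]

Insert each entry of the permutation into P by Schensted row insertion, recording in Q the position of each new cell.

Insert 4: appended to row 1. P = [[4]].
Insert 6: appended to row 1. P = [[4, 6]].
Insert 5: 5 bumps 6 from row 1; 6 starts row 2. P = [[4, 5], [6]].
Insert 1: 1 bumps 4 from row 1; 4 bumps 6 from row 2; 6 starts row 3. P = [[1, 5], [4], [6]].
Insert 7: appended to row 1. P = [[1, 5, 7], [4], [6]].
Insert 2: 2 bumps 5 from row 1; 5 appends to row 2. P = [[1, 2, 7], [4, 5], [6]].
Insert 8: appended to row 1. P = [[1, 2, 7, 8], [4, 5], [6]].
Insert 3: 3 bumps 7 from row 1; 7 appends to row 2. P = [[1, 2, 3, 8], [4, 5, 7], [6]].

So P = [[1, 2, 3, 8], [4, 5, 7], [6]], Q = [[1, 2, 5, 7], [3, 6, 8], [4]].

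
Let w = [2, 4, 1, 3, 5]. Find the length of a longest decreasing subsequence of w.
2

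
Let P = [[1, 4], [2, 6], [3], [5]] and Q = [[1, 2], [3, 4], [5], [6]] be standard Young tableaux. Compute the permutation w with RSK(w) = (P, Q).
Reverse RSK: for i = n, n-1, ..., 1, locate i in Q, remove the corresponding corner cell from P, and reverse-bump its entry up through P; the value ejected from row 1 is w(i).

So w = 5 6 3 4 2 1.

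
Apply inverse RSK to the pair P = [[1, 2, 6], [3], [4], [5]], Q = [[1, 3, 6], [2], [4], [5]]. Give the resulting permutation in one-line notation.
Reverse RSK: for i = n, n-1, ..., 1, locate i in Q, remove the corresponding corner cell from P, and reverse-bump its entry up through P; the value ejected from row 1 is w(i).

So w = 5 1 4 3 2 6.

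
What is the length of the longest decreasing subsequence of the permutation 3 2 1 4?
3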